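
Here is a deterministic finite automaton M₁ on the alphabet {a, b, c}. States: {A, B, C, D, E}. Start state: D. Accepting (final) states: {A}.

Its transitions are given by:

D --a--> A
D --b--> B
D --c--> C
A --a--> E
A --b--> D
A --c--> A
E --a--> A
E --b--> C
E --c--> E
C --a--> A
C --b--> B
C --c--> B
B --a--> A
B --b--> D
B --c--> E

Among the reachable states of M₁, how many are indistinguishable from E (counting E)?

4

Initial partition by acceptance: {A} | {B,C,D,E}.
The partition is now stable with 2 blocks: {A} | {B,C,D,E}.
The equivalence class containing E is {B,C,D,E}, of size 4.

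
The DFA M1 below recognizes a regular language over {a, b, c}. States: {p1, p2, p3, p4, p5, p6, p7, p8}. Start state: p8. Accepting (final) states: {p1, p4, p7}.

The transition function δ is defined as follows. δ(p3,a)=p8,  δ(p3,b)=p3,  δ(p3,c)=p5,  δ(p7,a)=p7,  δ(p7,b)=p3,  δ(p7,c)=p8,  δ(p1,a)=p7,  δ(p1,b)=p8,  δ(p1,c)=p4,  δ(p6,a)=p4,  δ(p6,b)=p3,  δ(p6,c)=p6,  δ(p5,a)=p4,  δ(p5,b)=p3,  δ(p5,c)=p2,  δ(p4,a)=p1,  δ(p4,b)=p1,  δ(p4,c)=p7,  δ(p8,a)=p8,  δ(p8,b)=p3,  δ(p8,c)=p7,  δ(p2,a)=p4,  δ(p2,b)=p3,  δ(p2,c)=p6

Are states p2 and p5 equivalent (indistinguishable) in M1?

Yes

P0 = {p1,p4,p7} | {p2,p3,p5,p6,p8}.
Refine {p1,p4,p7} on symbol b: members go to different blocks, giving {p1,p7} and {p4}.
On input c, block {p1,p7} splits into {p1} and {p7}.
Split {p2,p3,p5,p6,p8} by δ(·,a) → {p2,p5,p6} and {p3,p8}.
Split {p3,p8} by δ(·,c) → {p3} and {p8}.
No further refinement is possible. Final partition (6 blocks): {p1} | {p2,p5,p6} | {p4} | {p7} | {p3} | {p8}.
p2 and p5 lie in the same block of the stable partition, so they are equivalent — no string distinguishes them.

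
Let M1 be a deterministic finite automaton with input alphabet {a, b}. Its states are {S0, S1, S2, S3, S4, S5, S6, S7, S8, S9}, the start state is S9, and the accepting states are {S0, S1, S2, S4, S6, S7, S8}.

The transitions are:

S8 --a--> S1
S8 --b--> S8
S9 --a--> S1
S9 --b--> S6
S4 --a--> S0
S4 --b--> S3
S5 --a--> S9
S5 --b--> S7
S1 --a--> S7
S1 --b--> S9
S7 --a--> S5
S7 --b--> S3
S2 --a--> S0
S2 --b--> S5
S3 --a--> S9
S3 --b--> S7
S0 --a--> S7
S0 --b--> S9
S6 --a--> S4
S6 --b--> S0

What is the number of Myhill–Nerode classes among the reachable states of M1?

First remove the unreachable states {S2,S8}; 8 states remain.
Start with accepting vs non-accepting: {S0,S1,S4,S6,S7} | {S3,S5,S9}.
Refine {S0,S1,S4,S6,S7} on symbol a: members go to different blocks, giving {S0,S1,S4,S6} and {S7}.
Split {S0,S1,S4,S6} by δ(·,a) → {S0,S1} and {S4,S6}.
Split {S3,S5,S9} by δ(·,a) → {S3,S5} and {S9}.
On input a, block {S4,S6} splits into {S4} and {S6}.
The partition is now stable with 6 blocks: {S0,S1} | {S3,S5} | {S7} | {S4} | {S9} | {S6}.

6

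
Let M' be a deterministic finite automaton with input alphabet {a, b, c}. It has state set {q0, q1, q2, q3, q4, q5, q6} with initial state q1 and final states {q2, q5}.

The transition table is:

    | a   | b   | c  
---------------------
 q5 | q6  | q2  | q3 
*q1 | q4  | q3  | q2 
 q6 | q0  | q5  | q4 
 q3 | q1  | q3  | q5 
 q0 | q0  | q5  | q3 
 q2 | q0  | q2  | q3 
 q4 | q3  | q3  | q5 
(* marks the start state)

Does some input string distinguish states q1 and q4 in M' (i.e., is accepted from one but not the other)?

No

Start with accepting vs non-accepting: {q2,q5} | {q0,q1,q3,q4,q6}.
Split {q0,q1,q3,q4,q6} by δ(·,b) → {q1,q3,q4} and {q0,q6}.
No further refinement is possible. Final partition (3 blocks): {q2,q5} | {q1,q3,q4} | {q0,q6}.
q1 and q4 lie in the same block of the stable partition, so they are equivalent — no string distinguishes them.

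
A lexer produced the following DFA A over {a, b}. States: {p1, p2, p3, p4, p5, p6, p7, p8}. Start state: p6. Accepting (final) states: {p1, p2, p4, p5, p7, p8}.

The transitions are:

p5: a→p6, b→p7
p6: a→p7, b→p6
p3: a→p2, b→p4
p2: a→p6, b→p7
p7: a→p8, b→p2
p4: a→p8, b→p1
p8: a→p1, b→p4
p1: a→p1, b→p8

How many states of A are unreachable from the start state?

BFS from p6 reaches {p1, p2, p4, p6, p7, p8}; the 2 state(s) p3, p5 are never visited.

2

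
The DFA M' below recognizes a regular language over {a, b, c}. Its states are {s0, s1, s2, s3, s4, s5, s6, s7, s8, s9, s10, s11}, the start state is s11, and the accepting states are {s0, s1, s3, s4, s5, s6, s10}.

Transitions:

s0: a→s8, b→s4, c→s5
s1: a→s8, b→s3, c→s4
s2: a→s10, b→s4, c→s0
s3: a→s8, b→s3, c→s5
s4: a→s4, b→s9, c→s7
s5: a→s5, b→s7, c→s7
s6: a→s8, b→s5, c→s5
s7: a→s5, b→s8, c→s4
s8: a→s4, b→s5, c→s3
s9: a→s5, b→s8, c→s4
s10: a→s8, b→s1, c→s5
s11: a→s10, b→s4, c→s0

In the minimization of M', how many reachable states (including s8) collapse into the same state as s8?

First remove the unreachable states {s2,s6}; 10 states remain.
Initial partition by acceptance: {s0,s1,s3,s4,s5,s10} | {s7,s8,s9,s11}.
Refine {s0,s1,s3,s4,s5,s10} on symbol a: members go to different blocks, giving {s0,s1,s3,s10} and {s4,s5}.
On input b, block {s0,s1,s3,s10} splits into {s1,s3,s10} and {s0}.
On input a, block {s7,s8,s9,s11} splits into {s7,s8,s9} and {s11}.
Refine {s7,s8,s9} on symbol b: members go to different blocks, giving {s7,s9} and {s8}.
No further refinement is possible. Final partition (6 blocks): {s1,s3,s10} | {s7,s9} | {s4,s5} | {s0} | {s11} | {s8}.
State s8 belongs to the block {s8}, which has 1 states.

1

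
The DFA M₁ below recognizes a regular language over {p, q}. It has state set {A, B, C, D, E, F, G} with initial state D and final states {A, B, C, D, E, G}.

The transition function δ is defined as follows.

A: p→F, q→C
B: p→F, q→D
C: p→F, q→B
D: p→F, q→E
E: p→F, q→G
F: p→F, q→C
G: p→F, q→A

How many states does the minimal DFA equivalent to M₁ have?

Initial partition by acceptance: {A,B,C,D,E,G} | {F}.
Stable partition: {A,B,C,D,E,G} | {F} — 2 equivalence classes.

2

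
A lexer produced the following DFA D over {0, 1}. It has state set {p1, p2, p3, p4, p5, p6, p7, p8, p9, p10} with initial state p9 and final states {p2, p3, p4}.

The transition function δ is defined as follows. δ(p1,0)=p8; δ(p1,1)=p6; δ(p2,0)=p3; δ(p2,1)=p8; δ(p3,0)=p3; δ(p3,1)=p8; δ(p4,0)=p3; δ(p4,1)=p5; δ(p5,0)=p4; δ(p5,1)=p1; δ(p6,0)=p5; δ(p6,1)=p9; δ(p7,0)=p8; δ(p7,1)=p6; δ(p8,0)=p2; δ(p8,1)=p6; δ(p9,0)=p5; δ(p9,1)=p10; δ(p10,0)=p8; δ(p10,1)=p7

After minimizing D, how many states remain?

3

P0 = {p2,p3,p4} | {p1,p5,p6,p7,p8,p9,p10}.
Refine {p1,p5,p6,p7,p8,p9,p10} on symbol 0: members go to different blocks, giving {p1,p6,p7,p9,p10} and {p5,p8}.
The partition is now stable with 3 blocks: {p2,p3,p4} | {p1,p6,p7,p9,p10} | {p5,p8}.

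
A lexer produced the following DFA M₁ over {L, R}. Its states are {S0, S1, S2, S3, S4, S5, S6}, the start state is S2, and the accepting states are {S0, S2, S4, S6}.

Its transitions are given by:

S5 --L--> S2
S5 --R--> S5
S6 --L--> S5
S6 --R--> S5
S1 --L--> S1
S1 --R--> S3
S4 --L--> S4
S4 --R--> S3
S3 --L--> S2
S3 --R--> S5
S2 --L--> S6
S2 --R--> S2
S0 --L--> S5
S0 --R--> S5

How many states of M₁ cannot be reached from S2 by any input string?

4

No path from S2 leads to S0, S1, S3, S4; the other 3 states are all reachable.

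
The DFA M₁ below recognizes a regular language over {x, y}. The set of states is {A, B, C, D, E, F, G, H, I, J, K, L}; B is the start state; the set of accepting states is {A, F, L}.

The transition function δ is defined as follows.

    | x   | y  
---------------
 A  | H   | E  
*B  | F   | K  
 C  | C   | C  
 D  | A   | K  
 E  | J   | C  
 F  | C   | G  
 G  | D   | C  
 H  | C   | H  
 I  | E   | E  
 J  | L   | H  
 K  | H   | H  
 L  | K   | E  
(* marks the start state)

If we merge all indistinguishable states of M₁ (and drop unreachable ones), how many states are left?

4

First remove the unreachable states {I}; 11 states remain.
Start with accepting vs non-accepting: {A,F,L} | {B,C,D,E,G,H,J,K}.
Refine {B,C,D,E,G,H,J,K} on symbol x: members go to different blocks, giving {C,E,G,H,K} and {B,D,J}.
Refine {C,E,G,H,K} on symbol x: members go to different blocks, giving {C,H,K} and {E,G}.
Stable partition: {A,F,L} | {C,H,K} | {B,D,J} | {E,G} — 4 equivalence classes.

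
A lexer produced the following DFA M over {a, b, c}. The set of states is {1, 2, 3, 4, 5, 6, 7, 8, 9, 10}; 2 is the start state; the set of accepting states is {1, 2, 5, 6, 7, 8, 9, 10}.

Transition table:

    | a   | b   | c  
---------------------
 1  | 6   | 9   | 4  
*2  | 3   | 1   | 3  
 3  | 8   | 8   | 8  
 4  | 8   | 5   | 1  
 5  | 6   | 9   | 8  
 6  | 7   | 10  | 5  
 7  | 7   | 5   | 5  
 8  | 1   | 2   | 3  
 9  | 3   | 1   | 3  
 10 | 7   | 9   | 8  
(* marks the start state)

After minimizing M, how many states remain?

Start with accepting vs non-accepting: {1,2,5,6,7,8,9,10} | {3,4}.
Refine {1,2,5,6,7,8,9,10} on symbol a: members go to different blocks, giving {1,5,6,7,8,10} and {2,9}.
Split {1,5,6,7,8,10} by δ(·,b) → {1,5,8,10} and {6,7}.
On input a, block {1,5,8,10} splits into {1,5,10} and {8}.
Split {1,5,10} by δ(·,c) → {5,10} and {1}.
Split {3,4} by δ(·,b) → {3} and {4}.
The partition is now stable with 7 blocks: {5,10} | {3} | {2,9} | {6,7} | {8} | {1} | {4}.

7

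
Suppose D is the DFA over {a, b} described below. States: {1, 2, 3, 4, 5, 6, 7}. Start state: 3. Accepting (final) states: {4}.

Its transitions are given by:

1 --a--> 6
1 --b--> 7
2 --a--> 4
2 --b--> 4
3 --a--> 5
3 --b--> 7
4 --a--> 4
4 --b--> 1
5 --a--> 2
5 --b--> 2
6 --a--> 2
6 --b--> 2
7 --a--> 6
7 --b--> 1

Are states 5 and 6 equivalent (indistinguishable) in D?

All states are reachable from the start state.
Initial partition by acceptance: {4} | {1,2,3,5,6,7}.
On input a, block {1,2,3,5,6,7} splits into {1,3,5,6,7} and {2}.
On input a, block {1,3,5,6,7} splits into {1,3,7} and {5,6}.
The partition is now stable with 4 blocks: {4} | {1,3,7} | {2} | {5,6}.
5 and 6 lie in the same block of the stable partition, so they are equivalent — no string distinguishes them.

Yes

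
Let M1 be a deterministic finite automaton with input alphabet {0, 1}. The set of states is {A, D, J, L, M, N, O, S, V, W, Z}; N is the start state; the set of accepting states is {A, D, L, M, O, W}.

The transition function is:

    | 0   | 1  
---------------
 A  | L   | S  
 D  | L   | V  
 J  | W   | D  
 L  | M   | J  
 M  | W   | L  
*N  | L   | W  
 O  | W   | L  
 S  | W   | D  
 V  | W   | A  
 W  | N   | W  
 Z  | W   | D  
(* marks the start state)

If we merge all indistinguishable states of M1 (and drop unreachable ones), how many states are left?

Reachable states from the start: {A,D,J,L,M,N,S,V,W}. Unreachable: {O,Z} — drop them.
P0 = {A,D,L,M,W} | {J,N,S,V}.
Refine {A,D,L,M,W} on symbol 0: members go to different blocks, giving {A,D,L,M} and {W}.
Split {A,D,L,M} by δ(·,0) → {A,D,L} and {M}.
Refine {A,D,L} on symbol 0: members go to different blocks, giving {A,D} and {L}.
Refine {J,N,S,V} on symbol 0: members go to different blocks, giving {J,S,V} and {N}.
The partition is now stable with 6 blocks: {A,D} | {J,S,V} | {W} | {M} | {L} | {N}.

6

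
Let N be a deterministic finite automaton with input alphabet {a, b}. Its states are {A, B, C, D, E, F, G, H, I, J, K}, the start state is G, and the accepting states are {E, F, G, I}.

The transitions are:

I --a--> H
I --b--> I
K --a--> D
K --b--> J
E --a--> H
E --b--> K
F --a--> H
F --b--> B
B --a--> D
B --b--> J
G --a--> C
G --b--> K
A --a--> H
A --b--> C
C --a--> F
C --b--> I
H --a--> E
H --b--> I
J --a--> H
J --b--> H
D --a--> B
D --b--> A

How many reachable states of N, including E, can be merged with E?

Initial partition by acceptance: {E,F,G,I} | {A,B,C,D,H,J,K}.
On input b, block {E,F,G,I} splits into {E,F,G} and {I}.
Split {A,B,C,D,H,J,K} by δ(·,a) → {A,B,D,J,K} and {C,H}.
Refine {A,B,D,J,K} on symbol a: members go to different blocks, giving {B,D,K} and {A,J}.
Stable partition: {E,F,G} | {B,D,K} | {I} | {C,H} | {A,J} — 5 equivalence classes.
State E belongs to the block {E,F,G}, which has 3 states.

3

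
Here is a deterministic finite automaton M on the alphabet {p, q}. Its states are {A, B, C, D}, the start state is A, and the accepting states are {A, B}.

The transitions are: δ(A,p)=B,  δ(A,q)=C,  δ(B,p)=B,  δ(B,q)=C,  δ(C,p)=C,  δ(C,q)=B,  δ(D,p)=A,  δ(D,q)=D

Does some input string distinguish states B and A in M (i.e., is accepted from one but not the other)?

Reachable states from the start: {A,B,C}. Unreachable: {D} — drop them.
Initial partition by acceptance: {A,B} | {C}.
The partition is now stable with 2 blocks: {A,B} | {C}.
B and A lie in the same block of the stable partition, so they are equivalent — no string distinguishes them.

No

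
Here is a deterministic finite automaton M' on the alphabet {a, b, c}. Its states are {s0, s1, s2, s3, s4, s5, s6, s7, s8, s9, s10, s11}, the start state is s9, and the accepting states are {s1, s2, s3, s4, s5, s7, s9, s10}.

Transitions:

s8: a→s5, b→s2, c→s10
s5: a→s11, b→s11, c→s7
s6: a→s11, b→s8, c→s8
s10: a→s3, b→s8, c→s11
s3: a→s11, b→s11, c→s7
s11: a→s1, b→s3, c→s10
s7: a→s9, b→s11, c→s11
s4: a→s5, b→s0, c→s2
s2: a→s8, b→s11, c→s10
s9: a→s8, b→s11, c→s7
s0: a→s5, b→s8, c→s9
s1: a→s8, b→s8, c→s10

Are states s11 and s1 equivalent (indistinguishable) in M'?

No

Reachable states from the start: {s1,s2,s3,s5,s7,s8,s9,s10,s11}. Unreachable: {s0,s4,s6} — drop them.
Initial partition by acceptance: {s1,s2,s3,s5,s7,s9,s10} | {s8,s11}.
Split {s1,s2,s3,s5,s7,s9,s10} by δ(·,a) → {s1,s2,s3,s5,s9} and {s7,s10}.
Stable partition: {s1,s2,s3,s5,s9} | {s8,s11} | {s7,s10} — 3 equivalence classes.
s11 and s1 end up in different blocks, so they are distinguishable. For instance, the string 'ε' is accepted from only s1.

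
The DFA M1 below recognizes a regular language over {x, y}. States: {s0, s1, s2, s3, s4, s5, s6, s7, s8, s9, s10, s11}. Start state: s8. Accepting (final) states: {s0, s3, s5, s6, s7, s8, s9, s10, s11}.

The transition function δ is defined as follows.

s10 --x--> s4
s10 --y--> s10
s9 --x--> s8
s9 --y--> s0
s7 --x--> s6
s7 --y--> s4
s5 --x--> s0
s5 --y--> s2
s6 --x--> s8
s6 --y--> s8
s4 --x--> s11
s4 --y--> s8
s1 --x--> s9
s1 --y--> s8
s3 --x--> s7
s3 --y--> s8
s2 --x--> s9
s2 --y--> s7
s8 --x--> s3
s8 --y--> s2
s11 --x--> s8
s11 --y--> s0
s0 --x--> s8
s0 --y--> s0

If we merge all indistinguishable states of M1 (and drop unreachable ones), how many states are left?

Reachable states from the start: {s0,s2,s3,s4,s6,s7,s8,s9,s11}. Unreachable: {s1,s5,s10} — drop them.
Start with accepting vs non-accepting: {s0,s3,s6,s7,s8,s9,s11} | {s2,s4}.
Refine {s0,s3,s6,s7,s8,s9,s11} on symbol y: members go to different blocks, giving {s0,s3,s6,s9,s11} and {s7,s8}.
Split {s0,s3,s6,s9,s11} by δ(·,y) → {s0,s9,s11} and {s3,s6}.
No further refinement is possible. Final partition (4 blocks): {s0,s9,s11} | {s2,s4} | {s7,s8} | {s3,s6}.

4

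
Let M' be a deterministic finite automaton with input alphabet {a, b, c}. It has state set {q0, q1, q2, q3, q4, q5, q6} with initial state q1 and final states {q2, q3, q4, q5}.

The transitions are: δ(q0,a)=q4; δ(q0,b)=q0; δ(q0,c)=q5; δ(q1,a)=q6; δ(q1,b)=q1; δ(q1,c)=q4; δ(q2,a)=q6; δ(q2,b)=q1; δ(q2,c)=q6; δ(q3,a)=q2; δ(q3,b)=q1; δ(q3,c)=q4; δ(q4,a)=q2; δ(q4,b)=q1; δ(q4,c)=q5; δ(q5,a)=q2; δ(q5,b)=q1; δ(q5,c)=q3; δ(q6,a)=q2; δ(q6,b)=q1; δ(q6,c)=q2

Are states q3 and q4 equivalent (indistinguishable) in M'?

Yes

First remove the unreachable states {q0}; 6 states remain.
P0 = {q2,q3,q4,q5} | {q1,q6}.
Refine {q2,q3,q4,q5} on symbol a: members go to different blocks, giving {q3,q4,q5} and {q2}.
Refine {q1,q6} on symbol a: members go to different blocks, giving {q1} and {q6}.
Stable partition: {q3,q4,q5} | {q1} | {q2} | {q6} — 4 equivalence classes.
q3 and q4 lie in the same block of the stable partition, so they are equivalent — no string distinguishes them.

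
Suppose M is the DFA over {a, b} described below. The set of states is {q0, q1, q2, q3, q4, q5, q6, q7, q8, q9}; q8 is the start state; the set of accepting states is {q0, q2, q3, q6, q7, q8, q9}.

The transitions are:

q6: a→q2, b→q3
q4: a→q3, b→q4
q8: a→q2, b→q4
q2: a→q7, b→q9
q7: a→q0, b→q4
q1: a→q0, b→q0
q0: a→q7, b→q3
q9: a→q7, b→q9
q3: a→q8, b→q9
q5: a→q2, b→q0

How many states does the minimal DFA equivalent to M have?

3

First remove the unreachable states {q1,q5,q6}; 7 states remain.
Start with accepting vs non-accepting: {q0,q2,q3,q7,q8,q9} | {q4}.
On input b, block {q0,q2,q3,q7,q8,q9} splits into {q0,q2,q3,q9} and {q7,q8}.
The partition is now stable with 3 blocks: {q0,q2,q3,q9} | {q4} | {q7,q8}.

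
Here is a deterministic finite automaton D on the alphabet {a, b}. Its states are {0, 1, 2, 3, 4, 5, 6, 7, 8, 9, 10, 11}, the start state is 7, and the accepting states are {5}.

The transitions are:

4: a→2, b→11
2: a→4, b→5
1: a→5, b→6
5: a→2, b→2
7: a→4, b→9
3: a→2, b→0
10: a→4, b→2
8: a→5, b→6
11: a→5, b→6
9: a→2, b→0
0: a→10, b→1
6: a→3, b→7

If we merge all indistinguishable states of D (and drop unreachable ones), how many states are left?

9

Reachable states from the start: {0,1,2,3,4,5,6,7,9,10,11}. Unreachable: {8} — drop them.
Initial partition by acceptance: {5} | {0,1,2,3,4,6,7,9,10,11}.
Refine {0,1,2,3,4,6,7,9,10,11} on symbol a: members go to different blocks, giving {0,2,3,4,6,7,9,10} and {1,11}.
Split {0,2,3,4,6,7,9,10} by δ(·,b) → {3,6,7,9,10} and {0,4} and {2}.
Refine {3,6,7,9,10} on symbol a: members go to different blocks, giving {3,9} and {7,10} and {6}.
Split {0,4} by δ(·,a) → {0} and {4}.
Split {7,10} by δ(·,b) → {7} and {10}.
No further refinement is possible. Final partition (9 blocks): {5} | {3,9} | {1,11} | {0} | {2} | {7} | {6} | {4} | {10}.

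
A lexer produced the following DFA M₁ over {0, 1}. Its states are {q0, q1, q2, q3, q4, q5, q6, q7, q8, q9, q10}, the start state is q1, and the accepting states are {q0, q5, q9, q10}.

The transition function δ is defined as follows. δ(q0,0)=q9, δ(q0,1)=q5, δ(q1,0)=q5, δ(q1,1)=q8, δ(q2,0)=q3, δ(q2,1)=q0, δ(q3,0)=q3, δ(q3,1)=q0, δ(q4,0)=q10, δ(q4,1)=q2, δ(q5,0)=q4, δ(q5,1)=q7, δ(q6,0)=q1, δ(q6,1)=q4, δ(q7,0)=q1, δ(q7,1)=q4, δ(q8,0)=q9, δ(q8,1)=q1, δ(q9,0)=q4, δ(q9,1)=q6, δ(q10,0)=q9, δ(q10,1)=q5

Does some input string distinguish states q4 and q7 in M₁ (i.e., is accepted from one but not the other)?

P0 = {q0,q5,q9,q10} | {q1,q2,q3,q4,q6,q7,q8}.
On input 0, block {q0,q5,q9,q10} splits into {q0,q10} and {q5,q9}.
On input 0, block {q1,q2,q3,q4,q6,q7,q8} splits into {q2,q3,q6,q7} and {q1,q8} and {q4}.
Refine {q2,q3,q6,q7} on symbol 0: members go to different blocks, giving {q2,q3} and {q6,q7}.
No further refinement is possible. Final partition (6 blocks): {q0,q10} | {q2,q3} | {q5,q9} | {q1,q8} | {q4} | {q6,q7}.
q4 and q7 end up in different blocks, so they are distinguishable. For instance, the string '0' is accepted from only q4.

Yes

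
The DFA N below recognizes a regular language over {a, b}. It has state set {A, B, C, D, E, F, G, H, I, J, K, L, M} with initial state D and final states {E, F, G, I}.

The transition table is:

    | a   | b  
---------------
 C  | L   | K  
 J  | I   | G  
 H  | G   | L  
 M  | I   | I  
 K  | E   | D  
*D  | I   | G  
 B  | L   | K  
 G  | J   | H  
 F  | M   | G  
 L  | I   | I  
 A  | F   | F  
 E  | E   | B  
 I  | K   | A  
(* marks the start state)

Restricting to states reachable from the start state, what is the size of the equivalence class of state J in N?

Reachable states from the start: {A,B,D,E,F,G,H,I,J,K,L,M}. Unreachable: {C} — drop them.
P0 = {E,F,G,I} | {A,B,D,H,J,K,L,M}.
Split {E,F,G,I} by δ(·,a) → {F,G,I} and {E}.
Refine {F,G,I} on symbol b: members go to different blocks, giving {G,I} and {F}.
Split {A,B,D,H,J,K,L,M} by δ(·,a) → {D,H,J,L,M} and {A} and {B} and {K}.
Split {G,I} by δ(·,a) → {G} and {I}.
Split {D,H,J,L,M} by δ(·,a) → {D,J,L,M} and {H}.
Refine {D,J,L,M} on symbol b: members go to different blocks, giving {D,J} and {L,M}.
The partition is now stable with 10 blocks: {G} | {D,J} | {E} | {F} | {A} | {B} | {K} | {I} | {H} | {L,M}.
The equivalence class containing J is {D,J}, of size 2.

2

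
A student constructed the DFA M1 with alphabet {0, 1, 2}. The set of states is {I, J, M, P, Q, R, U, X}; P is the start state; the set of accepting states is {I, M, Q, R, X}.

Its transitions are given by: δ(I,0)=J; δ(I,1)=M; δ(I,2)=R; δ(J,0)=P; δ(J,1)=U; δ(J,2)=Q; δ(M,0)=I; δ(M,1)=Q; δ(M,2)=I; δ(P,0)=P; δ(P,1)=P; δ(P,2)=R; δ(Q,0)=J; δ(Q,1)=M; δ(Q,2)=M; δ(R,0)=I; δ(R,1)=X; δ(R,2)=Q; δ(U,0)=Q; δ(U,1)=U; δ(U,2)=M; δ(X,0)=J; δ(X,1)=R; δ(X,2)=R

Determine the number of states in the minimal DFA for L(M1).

5

Initial partition by acceptance: {I,M,Q,R,X} | {J,P,U}.
Refine {I,M,Q,R,X} on symbol 0: members go to different blocks, giving {I,Q,X} and {M,R}.
On input 0, block {J,P,U} splits into {J,P} and {U}.
On input 1, block {J,P} splits into {P} and {J}.
The partition is now stable with 5 blocks: {I,Q,X} | {P} | {M,R} | {U} | {J}.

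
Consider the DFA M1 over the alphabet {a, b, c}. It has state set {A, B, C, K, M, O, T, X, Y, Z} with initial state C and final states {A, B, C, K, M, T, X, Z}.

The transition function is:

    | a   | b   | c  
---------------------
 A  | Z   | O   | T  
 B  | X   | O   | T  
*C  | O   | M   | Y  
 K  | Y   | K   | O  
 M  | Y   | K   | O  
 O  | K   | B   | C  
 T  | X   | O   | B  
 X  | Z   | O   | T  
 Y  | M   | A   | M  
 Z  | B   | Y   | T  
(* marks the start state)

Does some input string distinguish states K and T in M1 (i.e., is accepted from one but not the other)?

Yes

Start with accepting vs non-accepting: {A,B,C,K,M,T,X,Z} | {O,Y}.
Refine {A,B,C,K,M,T,X,Z} on symbol a: members go to different blocks, giving {A,B,T,X,Z} and {C,K,M}.
The partition is now stable with 3 blocks: {A,B,T,X,Z} | {O,Y} | {C,K,M}.
K and T end up in different blocks, so they are distinguishable. For instance, the string 'a' is accepted from only T.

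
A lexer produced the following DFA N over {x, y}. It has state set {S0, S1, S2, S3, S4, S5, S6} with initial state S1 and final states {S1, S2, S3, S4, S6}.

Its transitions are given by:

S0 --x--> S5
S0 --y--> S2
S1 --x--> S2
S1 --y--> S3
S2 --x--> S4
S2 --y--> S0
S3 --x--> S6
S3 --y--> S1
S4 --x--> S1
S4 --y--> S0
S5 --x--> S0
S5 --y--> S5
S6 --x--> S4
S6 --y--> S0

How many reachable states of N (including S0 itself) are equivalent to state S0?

1

Every state is reachable, so we keep all 7.
Initial partition by acceptance: {S1,S2,S3,S4,S6} | {S0,S5}.
On input y, block {S1,S2,S3,S4,S6} splits into {S2,S4,S6} and {S1,S3}.
Split {S2,S4,S6} by δ(·,x) → {S2,S6} and {S4}.
Refine {S0,S5} on symbol y: members go to different blocks, giving {S0} and {S5}.
The partition is now stable with 5 blocks: {S2,S6} | {S0} | {S1,S3} | {S4} | {S5}.
State S0 belongs to the block {S0}, which has 1 states.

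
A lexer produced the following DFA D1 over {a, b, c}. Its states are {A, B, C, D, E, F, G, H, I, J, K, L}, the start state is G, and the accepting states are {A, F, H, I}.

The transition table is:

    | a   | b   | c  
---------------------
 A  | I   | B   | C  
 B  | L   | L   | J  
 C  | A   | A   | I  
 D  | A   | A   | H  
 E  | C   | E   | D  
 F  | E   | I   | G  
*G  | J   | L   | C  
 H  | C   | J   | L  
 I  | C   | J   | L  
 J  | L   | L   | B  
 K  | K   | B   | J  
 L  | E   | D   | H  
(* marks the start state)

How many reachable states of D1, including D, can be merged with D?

Reachable states from the start: {A,B,C,D,E,G,H,I,J,L}. Unreachable: {F,K} — drop them.
P0 = {A,H,I} | {B,C,D,E,G,J,L}.
Refine {A,H,I} on symbol a: members go to different blocks, giving {H,I} and {A}.
Split {B,C,D,E,G,J,L} by δ(·,a) → {B,E,G,J,L} and {C,D}.
On input a, block {B,E,G,J,L} splits into {B,G,J,L} and {E}.
Split {B,G,J,L} by δ(·,a) → {B,G,J} and {L}.
On input a, block {B,G,J} splits into {B,J} and {G}.
The partition is now stable with 7 blocks: {H,I} | {B,J} | {A} | {C,D} | {E} | {L} | {G}.
The equivalence class containing D is {C,D}, of size 2.

2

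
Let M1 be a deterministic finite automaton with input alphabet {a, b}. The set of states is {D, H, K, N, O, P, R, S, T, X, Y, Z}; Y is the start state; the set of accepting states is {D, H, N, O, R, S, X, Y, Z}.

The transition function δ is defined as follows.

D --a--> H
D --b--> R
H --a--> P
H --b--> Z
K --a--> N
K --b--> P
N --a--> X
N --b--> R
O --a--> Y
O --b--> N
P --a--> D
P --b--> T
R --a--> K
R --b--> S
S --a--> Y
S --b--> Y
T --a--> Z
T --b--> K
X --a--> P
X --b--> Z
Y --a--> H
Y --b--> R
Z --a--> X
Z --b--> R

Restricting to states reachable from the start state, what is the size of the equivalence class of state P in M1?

First remove the unreachable states {O}; 11 states remain.
Initial partition by acceptance: {D,H,N,R,S,X,Y,Z} | {K,P,T}.
On input a, block {D,H,N,R,S,X,Y,Z} splits into {D,N,S,Y,Z} and {H,R,X}.
Split {D,N,S,Y,Z} by δ(·,a) → {D,N,Y,Z} and {S}.
On input b, block {H,R,X} splits into {H,X} and {R}.
Stable partition: {D,N,Y,Z} | {K,P,T} | {H,X} | {S} | {R} — 5 equivalence classes.
The equivalence class containing P is {K,P,T}, of size 3.

3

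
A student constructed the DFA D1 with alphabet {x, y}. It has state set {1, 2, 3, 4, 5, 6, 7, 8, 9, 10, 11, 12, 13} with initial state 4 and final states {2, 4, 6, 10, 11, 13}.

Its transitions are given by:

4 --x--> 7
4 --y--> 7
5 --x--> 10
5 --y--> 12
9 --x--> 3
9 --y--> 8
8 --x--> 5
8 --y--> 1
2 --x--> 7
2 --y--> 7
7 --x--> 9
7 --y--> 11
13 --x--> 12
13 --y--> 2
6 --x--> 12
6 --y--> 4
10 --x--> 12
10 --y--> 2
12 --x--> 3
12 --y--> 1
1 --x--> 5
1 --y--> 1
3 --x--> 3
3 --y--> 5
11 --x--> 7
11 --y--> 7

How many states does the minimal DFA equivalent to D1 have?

First remove the unreachable states {6,13}; 11 states remain.
Initial partition by acceptance: {2,4,10,11} | {1,3,5,7,8,9,12}.
Split {2,4,10,11} by δ(·,y) → {2,4,11} and {10}.
Refine {1,3,5,7,8,9,12} on symbol x: members go to different blocks, giving {1,3,7,8,9,12} and {5}.
Refine {1,3,7,8,9,12} on symbol x: members go to different blocks, giving {3,7,9,12} and {1,8}.
Split {3,7,9,12} by δ(·,y) → {9,12} and {3} and {7}.
The partition is now stable with 7 blocks: {2,4,11} | {9,12} | {10} | {5} | {1,8} | {3} | {7}.

7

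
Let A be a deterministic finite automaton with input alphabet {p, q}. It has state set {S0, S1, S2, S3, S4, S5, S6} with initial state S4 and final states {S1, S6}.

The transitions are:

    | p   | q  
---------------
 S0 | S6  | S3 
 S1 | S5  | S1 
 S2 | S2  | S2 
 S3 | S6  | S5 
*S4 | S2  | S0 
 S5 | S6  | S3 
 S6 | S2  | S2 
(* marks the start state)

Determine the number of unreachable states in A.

Starting at S4 and following transitions, the reachable set is {S0, S2, S3, S4, S5, S6}. That leaves S1 unreachable — 1 in total.

1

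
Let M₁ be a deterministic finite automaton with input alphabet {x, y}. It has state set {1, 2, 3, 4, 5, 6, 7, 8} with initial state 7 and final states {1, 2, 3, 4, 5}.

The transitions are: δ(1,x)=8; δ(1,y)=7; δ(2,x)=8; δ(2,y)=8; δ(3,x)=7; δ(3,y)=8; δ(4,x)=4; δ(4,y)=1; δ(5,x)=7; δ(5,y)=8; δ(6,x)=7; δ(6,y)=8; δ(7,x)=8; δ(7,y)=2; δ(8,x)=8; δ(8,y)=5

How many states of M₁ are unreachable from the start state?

4

No path from 7 leads to 1, 3, 4, 6; the other 4 states are all reachable.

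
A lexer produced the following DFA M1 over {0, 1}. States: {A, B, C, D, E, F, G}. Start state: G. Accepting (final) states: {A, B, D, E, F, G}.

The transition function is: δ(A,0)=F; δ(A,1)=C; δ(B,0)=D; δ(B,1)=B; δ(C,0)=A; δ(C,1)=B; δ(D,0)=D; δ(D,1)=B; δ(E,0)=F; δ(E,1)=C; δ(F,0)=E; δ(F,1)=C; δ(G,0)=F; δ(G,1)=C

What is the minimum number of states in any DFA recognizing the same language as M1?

3

Start with accepting vs non-accepting: {A,B,D,E,F,G} | {C}.
Split {A,B,D,E,F,G} by δ(·,1) → {A,E,F,G} and {B,D}.
No further refinement is possible. Final partition (3 blocks): {A,E,F,G} | {C} | {B,D}.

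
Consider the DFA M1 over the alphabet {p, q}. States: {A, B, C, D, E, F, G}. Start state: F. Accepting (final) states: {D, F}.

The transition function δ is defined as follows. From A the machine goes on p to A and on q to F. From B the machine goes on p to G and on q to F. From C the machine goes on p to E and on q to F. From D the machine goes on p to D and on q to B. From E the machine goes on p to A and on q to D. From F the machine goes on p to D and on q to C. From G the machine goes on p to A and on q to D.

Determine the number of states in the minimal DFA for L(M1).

All states are reachable from the start state.
Initial partition by acceptance: {D,F} | {A,B,C,E,G}.
Stable partition: {D,F} | {A,B,C,E,G} — 2 equivalence classes.

2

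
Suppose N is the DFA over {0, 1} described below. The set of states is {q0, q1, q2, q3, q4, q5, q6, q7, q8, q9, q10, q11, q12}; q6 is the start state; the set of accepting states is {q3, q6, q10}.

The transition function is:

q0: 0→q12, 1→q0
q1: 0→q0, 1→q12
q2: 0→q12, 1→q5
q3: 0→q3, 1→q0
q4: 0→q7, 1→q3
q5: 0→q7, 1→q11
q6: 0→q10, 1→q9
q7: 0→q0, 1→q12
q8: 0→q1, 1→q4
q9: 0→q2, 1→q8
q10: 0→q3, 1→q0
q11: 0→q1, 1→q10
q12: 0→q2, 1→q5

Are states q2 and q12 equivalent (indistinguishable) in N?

Yes

Initial partition by acceptance: {q3,q6,q10} | {q0,q1,q2,q4,q5,q7,q8,q9,q11,q12}.
On input 1, block {q0,q1,q2,q4,q5,q7,q8,q9,q11,q12} splits into {q0,q1,q2,q5,q7,q8,q9,q12} and {q4,q11}.
On input 1, block {q0,q1,q2,q5,q7,q8,q9,q12} splits into {q0,q1,q2,q7,q9,q12} and {q5,q8}.
Refine {q0,q1,q2,q7,q9,q12} on symbol 1: members go to different blocks, giving {q0,q1,q7} and {q2,q9,q12}.
Split {q3,q6,q10} by δ(·,1) → {q3,q10} and {q6}.
On input 0, block {q0,q1,q7} splits into {q1,q7} and {q0}.
Stable partition: {q3,q10} | {q1,q7} | {q4,q11} | {q5,q8} | {q2,q9,q12} | {q6} | {q0} — 7 equivalence classes.
q2 and q12 lie in the same block of the stable partition, so they are equivalent — no string distinguishes them.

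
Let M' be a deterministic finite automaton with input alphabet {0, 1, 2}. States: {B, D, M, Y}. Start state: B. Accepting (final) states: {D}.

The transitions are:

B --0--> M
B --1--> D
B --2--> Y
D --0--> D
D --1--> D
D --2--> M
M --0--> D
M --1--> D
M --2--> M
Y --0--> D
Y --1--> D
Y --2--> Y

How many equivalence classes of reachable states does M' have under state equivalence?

3

P0 = {D} | {B,M,Y}.
On input 0, block {B,M,Y} splits into {M,Y} and {B}.
Stable partition: {D} | {M,Y} | {B} — 3 equivalence classes.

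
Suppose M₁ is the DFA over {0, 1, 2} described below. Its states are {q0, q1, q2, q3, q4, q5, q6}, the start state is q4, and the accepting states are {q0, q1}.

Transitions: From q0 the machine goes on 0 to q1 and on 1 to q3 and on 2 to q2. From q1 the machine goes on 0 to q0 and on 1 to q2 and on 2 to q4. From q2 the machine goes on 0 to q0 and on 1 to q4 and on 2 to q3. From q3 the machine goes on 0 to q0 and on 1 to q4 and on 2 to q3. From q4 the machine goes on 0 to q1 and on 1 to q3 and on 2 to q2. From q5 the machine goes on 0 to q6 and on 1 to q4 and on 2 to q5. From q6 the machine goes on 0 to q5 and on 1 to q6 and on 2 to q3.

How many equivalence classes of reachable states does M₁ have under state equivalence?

2

States {q5,q6} cannot be reached from the start state, so discard them.
P0 = {q0,q1} | {q2,q3,q4}.
No further refinement is possible. Final partition (2 blocks): {q0,q1} | {q2,q3,q4}.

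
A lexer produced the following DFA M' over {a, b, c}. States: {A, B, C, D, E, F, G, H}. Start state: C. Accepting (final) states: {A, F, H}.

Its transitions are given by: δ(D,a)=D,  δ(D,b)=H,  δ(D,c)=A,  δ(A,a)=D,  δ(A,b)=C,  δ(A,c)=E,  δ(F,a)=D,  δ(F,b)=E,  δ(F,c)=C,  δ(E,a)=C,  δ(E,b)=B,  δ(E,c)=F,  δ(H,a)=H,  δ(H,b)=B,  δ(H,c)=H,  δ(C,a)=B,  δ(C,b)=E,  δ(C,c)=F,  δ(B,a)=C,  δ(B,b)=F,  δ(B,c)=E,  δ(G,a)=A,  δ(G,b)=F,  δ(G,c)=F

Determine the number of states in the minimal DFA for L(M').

First remove the unreachable states {G}; 7 states remain.
P0 = {A,F,H} | {B,C,D,E}.
On input a, block {A,F,H} splits into {A,F} and {H}.
Split {B,C,D,E} by δ(·,b) → {C,E} and {B} and {D}.
Refine {C,E} on symbol a: members go to different blocks, giving {C} and {E}.
On input b, block {A,F} splits into {A} and {F}.
No further refinement is possible. Final partition (7 blocks): {A} | {C} | {H} | {B} | {D} | {E} | {F}.

7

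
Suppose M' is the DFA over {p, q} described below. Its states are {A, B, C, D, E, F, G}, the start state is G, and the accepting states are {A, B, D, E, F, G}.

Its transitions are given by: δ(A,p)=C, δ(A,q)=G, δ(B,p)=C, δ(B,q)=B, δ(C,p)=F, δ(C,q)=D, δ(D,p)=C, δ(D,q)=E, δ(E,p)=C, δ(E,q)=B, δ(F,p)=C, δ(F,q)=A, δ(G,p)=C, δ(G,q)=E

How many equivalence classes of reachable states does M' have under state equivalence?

All states are reachable from the start state.
Start with accepting vs non-accepting: {A,B,D,E,F,G} | {C}.
Stable partition: {A,B,D,E,F,G} | {C} — 2 equivalence classes.

2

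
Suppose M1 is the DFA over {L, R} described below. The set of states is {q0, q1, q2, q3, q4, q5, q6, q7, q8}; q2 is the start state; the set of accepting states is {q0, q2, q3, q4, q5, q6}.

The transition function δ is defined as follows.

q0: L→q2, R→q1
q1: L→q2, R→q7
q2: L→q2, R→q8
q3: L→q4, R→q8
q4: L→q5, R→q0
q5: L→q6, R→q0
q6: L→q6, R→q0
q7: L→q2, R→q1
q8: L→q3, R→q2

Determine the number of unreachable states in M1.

0

A breadth-first search from the start state visits every state.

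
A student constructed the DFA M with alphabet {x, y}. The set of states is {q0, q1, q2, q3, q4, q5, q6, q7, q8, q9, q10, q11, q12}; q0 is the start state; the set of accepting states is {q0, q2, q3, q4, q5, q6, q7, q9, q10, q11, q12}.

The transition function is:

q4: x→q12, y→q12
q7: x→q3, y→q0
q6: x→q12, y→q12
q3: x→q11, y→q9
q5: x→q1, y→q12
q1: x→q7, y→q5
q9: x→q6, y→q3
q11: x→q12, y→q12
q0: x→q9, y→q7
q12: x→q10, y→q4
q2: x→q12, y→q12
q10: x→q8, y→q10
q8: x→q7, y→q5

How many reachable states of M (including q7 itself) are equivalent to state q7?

First remove the unreachable states {q2}; 12 states remain.
P0 = {q0,q3,q4,q5,q6,q7,q9,q10,q11,q12} | {q1,q8}.
On input x, block {q0,q3,q4,q5,q6,q7,q9,q10,q11,q12} splits into {q0,q3,q4,q6,q7,q9,q11,q12} and {q5,q10}.
Refine {q0,q3,q4,q6,q7,q9,q11,q12} on symbol x: members go to different blocks, giving {q0,q3,q4,q6,q7,q9,q11} and {q12}.
Split {q0,q3,q4,q6,q7,q9,q11} by δ(·,x) → {q0,q3,q7,q9} and {q4,q6,q11}.
Split {q0,q3,q7,q9} by δ(·,x) → {q0,q7} and {q3,q9}.
On input y, block {q5,q10} splits into {q5} and {q10}.
The partition is now stable with 7 blocks: {q0,q7} | {q1,q8} | {q5} | {q12} | {q4,q6,q11} | {q3,q9} | {q10}.
State q7 belongs to the block {q0,q7}, which has 2 states.

2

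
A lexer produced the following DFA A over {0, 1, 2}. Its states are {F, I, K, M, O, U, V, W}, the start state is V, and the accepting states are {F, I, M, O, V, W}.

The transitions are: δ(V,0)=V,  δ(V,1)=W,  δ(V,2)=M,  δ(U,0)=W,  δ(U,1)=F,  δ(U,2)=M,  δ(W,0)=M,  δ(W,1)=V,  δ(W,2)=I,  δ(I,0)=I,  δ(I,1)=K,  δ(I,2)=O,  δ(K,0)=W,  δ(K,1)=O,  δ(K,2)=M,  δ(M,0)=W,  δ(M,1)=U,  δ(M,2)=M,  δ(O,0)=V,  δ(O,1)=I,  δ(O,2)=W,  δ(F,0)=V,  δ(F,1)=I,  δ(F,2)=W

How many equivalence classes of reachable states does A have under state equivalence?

6

All states are reachable from the start state.
P0 = {F,I,M,O,V,W} | {K,U}.
Refine {F,I,M,O,V,W} on symbol 1: members go to different blocks, giving {F,O,V,W} and {I,M}.
On input 0, block {F,O,V,W} splits into {F,O,V} and {W}.
Refine {F,O,V} on symbol 1: members go to different blocks, giving {F,O} and {V}.
On input 0, block {I,M} splits into {I} and {M}.
No further refinement is possible. Final partition (6 blocks): {F,O} | {K,U} | {I} | {W} | {V} | {M}.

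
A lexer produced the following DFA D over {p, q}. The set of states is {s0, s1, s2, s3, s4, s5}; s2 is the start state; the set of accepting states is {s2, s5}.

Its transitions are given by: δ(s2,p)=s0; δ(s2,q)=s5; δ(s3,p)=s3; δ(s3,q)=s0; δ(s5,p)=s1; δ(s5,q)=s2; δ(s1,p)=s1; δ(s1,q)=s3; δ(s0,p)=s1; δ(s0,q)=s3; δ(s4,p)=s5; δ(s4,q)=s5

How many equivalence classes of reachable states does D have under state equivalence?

First remove the unreachable states {s4}; 5 states remain.
P0 = {s2,s5} | {s0,s1,s3}.
The partition is now stable with 2 blocks: {s2,s5} | {s0,s1,s3}.

2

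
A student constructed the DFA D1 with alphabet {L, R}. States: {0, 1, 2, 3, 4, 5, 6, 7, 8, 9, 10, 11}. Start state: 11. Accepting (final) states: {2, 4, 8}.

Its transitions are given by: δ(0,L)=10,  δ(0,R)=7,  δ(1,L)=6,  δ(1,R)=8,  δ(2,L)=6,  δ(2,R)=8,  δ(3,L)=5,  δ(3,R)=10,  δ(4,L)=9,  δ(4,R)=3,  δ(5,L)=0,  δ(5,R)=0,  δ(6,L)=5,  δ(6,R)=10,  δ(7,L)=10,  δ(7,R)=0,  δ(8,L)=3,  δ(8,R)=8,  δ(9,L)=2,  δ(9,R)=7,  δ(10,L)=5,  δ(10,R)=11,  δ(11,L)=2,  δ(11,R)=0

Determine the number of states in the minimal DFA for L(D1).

6

Reachable states from the start: {0,2,3,5,6,7,8,10,11}. Unreachable: {1,4,9} — drop them.
Initial partition by acceptance: {2,8} | {0,3,5,6,7,10,11}.
On input L, block {0,3,5,6,7,10,11} splits into {0,3,5,6,7,10} and {11}.
On input R, block {0,3,5,6,7,10} splits into {0,3,5,6,7} and {10}.
On input L, block {0,3,5,6,7} splits into {3,5,6} and {0,7}.
Refine {3,5,6} on symbol L: members go to different blocks, giving {3,6} and {5}.
Stable partition: {2,8} | {3,6} | {11} | {10} | {0,7} | {5} — 6 equivalence classes.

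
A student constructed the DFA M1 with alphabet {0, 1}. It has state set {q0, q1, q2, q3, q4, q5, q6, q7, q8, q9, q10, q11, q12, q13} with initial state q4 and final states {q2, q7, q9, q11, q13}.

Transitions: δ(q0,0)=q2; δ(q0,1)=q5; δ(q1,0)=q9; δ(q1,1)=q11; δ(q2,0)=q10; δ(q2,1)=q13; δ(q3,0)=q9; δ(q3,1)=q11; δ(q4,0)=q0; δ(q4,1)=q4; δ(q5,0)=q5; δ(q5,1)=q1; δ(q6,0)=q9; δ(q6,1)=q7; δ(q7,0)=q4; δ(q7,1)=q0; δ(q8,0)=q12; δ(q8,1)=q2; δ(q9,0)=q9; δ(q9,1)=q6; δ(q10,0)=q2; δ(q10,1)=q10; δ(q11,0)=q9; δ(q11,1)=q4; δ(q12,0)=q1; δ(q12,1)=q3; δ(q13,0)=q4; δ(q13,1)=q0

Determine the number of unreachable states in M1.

3

No path from q4 leads to q3, q8, q12; the other 11 states are all reachable.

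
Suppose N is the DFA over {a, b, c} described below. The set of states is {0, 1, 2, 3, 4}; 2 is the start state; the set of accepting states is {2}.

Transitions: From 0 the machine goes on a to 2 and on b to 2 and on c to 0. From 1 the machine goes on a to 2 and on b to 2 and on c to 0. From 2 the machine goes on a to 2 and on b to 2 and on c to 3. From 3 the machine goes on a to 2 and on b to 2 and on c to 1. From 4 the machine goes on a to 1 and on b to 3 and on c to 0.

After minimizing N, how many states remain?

First remove the unreachable states {4}; 4 states remain.
Initial partition by acceptance: {2} | {0,1,3}.
Stable partition: {2} | {0,1,3} — 2 equivalence classes.

2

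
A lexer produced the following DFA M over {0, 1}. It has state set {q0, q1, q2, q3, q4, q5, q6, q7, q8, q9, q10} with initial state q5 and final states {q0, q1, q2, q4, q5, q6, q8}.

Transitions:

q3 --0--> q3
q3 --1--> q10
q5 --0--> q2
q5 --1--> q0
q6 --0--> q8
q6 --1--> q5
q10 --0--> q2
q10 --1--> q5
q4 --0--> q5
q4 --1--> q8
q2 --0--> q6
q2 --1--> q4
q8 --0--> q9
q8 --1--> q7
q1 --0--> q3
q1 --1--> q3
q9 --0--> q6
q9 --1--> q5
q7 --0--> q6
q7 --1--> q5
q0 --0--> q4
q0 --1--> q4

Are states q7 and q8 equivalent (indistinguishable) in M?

First remove the unreachable states {q1,q3,q10}; 8 states remain.
Initial partition by acceptance: {q0,q2,q4,q5,q6,q8} | {q7,q9}.
On input 0, block {q0,q2,q4,q5,q6,q8} splits into {q0,q2,q4,q5,q6} and {q8}.
Split {q0,q2,q4,q5,q6} by δ(·,0) → {q0,q2,q4,q5} and {q6}.
On input 0, block {q0,q2,q4,q5} splits into {q0,q4,q5} and {q2}.
On input 0, block {q0,q4,q5} splits into {q0,q4} and {q5}.
On input 0, block {q0,q4} splits into {q0} and {q4}.
The partition is now stable with 7 blocks: {q0} | {q7,q9} | {q8} | {q6} | {q2} | {q5} | {q4}.
q7 and q8 end up in different blocks, so they are distinguishable. For instance, the string 'ε' is accepted from only q8.

No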